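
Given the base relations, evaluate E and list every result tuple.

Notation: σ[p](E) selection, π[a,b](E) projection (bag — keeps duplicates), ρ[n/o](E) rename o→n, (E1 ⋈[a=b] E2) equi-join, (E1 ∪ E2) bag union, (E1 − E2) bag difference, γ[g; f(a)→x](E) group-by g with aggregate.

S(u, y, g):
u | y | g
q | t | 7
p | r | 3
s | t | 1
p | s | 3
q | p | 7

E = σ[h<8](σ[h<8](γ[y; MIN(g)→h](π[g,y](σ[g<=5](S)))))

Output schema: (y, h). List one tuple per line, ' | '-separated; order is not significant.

Stepwise |·|:
  S → 5
  σ[g<=5](S) → 3
  π[g,y](σ[g<=5](S)) → 3
  γ[y; MIN(g)→h](π[g,y](σ[g<=5](S))) → 3
  σ[h<8](γ[y; MIN(g)→h](π[g,y](σ[g<=5](S)))) → 3
  σ[h<8](σ[h<8](γ[y; MIN(g)→h](π[g,y](σ[g<=5](S))))) → 3

== RESULT ==
y | h
r | 3
s | 3
t | 1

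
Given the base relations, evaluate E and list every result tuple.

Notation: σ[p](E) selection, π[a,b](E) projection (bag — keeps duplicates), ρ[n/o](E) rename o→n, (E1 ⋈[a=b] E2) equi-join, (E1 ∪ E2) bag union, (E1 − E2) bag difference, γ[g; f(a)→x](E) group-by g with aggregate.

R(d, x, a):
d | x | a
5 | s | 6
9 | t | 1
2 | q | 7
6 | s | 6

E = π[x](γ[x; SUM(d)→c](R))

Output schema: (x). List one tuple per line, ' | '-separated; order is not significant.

Row counts bottom-up:
  R → 4
  γ[x; SUM(d)→c](R) → 3
  π[x](γ[x; SUM(d)→c](R)) → 3

== RESULT ==
x
q
s
t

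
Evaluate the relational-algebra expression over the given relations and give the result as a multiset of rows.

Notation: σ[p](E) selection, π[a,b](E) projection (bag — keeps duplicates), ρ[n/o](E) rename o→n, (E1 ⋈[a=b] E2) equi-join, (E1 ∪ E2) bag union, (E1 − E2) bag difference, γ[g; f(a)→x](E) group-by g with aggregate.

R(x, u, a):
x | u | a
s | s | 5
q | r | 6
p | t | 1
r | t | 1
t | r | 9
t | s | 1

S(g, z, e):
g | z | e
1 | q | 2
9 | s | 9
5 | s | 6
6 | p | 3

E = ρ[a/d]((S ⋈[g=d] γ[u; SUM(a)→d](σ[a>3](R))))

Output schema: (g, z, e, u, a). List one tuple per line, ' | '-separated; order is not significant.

Per-node cardinality:
  S → 4
  R → 6
  σ[a>3](R) → 3
  γ[u; SUM(a)→d](σ[a>3](R)) → 2
  (S ⋈[g=d] γ[u; SUM(a)→d](σ[a>3](R))) → 1
  ρ[a/d]((S ⋈[g=d] γ[u; SUM(a)→d](σ[a>3](R)))) → 1

== RESULT ==
g | z | e | u | a
5 | s | 6 | s | 5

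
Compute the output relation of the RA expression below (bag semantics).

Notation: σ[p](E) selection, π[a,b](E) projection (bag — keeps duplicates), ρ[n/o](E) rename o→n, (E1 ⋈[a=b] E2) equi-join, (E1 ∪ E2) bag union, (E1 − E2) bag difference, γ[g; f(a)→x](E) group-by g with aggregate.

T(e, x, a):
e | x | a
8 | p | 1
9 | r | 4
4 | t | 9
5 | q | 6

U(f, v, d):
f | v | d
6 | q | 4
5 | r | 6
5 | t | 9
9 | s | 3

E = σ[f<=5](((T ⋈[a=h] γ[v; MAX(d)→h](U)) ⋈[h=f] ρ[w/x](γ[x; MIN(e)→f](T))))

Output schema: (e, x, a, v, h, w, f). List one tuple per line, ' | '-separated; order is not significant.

Row counts bottom-up:
  T → 4
  U → 4
  γ[v; MAX(d)→h](U) → 4
  (T ⋈[a=h] γ[v; MAX(d)→h](U)) → 3
  T → 4
  γ[x; MIN(e)→f](T) → 4
  ρ[w/x](γ[x; MIN(e)→f](T)) → 4
  ((T ⋈[a=h] γ[v; MAX(d)→h](U)) ⋈[h=f] ρ[w/x](γ[x; MIN(e)→f](T))) → 2
  σ[f<=5](((T ⋈[a=h] γ[v; MAX(d)→h](U)) ⋈[h=f] ρ[w/x](γ[x; MIN(e)→f](T)))) → 1

== RESULT ==
e | x | a | v | h | w | f
9 | r | 4 | q | 4 | t | 4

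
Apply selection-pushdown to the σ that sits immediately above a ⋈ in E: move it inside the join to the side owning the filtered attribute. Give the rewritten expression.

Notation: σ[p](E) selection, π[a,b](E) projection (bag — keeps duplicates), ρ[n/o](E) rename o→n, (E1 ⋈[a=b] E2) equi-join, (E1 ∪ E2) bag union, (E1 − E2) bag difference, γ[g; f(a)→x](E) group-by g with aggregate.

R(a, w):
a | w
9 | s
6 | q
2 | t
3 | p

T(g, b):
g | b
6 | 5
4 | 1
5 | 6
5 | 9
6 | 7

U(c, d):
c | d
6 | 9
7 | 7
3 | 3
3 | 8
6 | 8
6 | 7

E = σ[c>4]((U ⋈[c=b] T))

σ filters on c, owned by the left side.
E' = (σ[c>4](U) ⋈[c=b] T)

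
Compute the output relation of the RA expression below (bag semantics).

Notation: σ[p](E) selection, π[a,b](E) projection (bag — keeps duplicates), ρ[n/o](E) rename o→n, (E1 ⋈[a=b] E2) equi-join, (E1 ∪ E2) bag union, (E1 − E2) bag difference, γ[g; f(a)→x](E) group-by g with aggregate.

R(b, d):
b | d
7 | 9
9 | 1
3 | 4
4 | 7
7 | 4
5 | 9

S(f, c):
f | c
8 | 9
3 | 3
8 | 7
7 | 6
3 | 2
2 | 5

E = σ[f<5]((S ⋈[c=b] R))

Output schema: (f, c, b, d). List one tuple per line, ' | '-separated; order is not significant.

Row counts bottom-up:
  S → 6
  R → 6
  (S ⋈[c=b] R) → 5
  σ[f<5]((S ⋈[c=b] R)) → 2

== RESULT ==
f | c | b | d
2 | 5 | 5 | 9
3 | 3 | 3 | 4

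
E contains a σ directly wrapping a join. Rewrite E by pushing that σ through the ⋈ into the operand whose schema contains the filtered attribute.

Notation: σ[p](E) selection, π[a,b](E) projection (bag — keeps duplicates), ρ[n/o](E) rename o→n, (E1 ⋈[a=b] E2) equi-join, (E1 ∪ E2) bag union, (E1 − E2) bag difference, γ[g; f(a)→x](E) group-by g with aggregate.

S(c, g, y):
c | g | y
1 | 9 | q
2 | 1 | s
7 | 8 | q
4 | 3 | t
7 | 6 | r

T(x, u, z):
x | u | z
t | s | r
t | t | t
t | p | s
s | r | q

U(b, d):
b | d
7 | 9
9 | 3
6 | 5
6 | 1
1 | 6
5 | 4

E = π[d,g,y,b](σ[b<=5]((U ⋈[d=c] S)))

σ filters on b, owned by the left side.
E' = π[d,g,y,b]((σ[b<=5](U) ⋈[d=c] S))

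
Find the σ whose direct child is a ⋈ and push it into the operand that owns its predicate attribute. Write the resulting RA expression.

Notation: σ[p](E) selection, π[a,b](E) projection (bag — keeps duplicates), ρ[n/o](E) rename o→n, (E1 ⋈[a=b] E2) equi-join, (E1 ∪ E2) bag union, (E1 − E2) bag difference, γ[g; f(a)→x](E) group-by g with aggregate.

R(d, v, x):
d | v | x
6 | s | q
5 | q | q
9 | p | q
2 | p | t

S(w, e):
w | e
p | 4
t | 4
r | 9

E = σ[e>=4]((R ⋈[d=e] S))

σ filters on e, owned by the right side.
E' = (R ⋈[d=e] σ[e>=4](S))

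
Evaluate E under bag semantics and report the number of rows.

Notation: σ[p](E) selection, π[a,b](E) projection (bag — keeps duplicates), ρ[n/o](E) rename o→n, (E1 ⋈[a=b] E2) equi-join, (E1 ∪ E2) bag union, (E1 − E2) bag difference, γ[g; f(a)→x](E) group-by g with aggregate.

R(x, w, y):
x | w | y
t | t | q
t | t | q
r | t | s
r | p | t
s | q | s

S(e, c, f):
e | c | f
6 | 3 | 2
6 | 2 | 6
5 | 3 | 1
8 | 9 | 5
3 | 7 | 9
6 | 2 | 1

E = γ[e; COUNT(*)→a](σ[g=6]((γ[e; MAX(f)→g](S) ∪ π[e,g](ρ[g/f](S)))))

Stepwise |·|:
  S → 6
  γ[e; MAX(f)→g](S) → 4
  S → 6
  ρ[g/f](S) → 6
  π[e,g](ρ[g/f](S)) → 6
  (γ[e; MAX(f)→g](S) ∪ π[e,g](ρ[g/f](S))) → 10
  σ[g=6]((γ[e; MAX(f)→g](S) ∪ π[e,g](ρ[g/f](S)))) → 2
  γ[e; COUNT(*)→a](σ[g=6]((γ[e; MAX(f)→g](S) ∪ π[e,g](ρ[g/f](S))))) → 1

|E| = 1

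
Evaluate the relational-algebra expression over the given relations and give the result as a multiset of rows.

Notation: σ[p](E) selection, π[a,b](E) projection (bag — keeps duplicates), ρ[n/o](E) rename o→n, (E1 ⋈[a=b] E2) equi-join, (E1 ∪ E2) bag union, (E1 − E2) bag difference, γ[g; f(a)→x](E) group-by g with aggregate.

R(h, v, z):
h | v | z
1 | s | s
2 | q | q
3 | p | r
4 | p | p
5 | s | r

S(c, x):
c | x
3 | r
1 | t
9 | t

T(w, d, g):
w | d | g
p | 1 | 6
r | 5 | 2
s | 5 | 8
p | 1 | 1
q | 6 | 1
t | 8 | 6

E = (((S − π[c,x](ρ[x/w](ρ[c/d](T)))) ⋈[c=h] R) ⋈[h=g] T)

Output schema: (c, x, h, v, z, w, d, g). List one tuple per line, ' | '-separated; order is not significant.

Row counts bottom-up:
  S → 3
  T → 6
  ρ[c/d](T) → 6
  ρ[x/w](ρ[c/d](T)) → 6
  π[c,x](ρ[x/w](ρ[c/d](T))) → 6
  (S − π[c,x](ρ[x/w](ρ[c/d](T)))) → 3
  R → 5
  ((S − π[c,x](ρ[x/w](ρ[c/d](T)))) ⋈[c=h] R) → 2
  T → 6
  (((S − π[c,x](ρ[x/w](ρ[c/d](T)))) ⋈[c=h] R) ⋈[h=g] T) → 2

== RESULT ==
c | x | h | v | z | w | d | g
1 | t | 1 | s | s | p | 1 | 1
1 | t | 1 | s | s | q | 6 | 1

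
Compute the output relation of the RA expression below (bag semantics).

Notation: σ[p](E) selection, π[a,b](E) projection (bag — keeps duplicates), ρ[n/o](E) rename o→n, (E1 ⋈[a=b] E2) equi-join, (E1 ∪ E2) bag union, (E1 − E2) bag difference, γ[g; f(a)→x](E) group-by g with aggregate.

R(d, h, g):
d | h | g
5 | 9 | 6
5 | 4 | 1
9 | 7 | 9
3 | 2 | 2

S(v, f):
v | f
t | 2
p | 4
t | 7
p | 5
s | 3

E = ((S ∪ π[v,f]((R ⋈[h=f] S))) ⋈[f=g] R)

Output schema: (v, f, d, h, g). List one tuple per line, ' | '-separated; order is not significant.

Subexpression sizes:
  S → 5
  R → 4
  S → 5
  (R ⋈[h=f] S) → 3
  π[v,f]((R ⋈[h=f] S)) → 3
  (S ∪ π[v,f]((R ⋈[h=f] S))) → 8
  R → 4
  ((S ∪ π[v,f]((R ⋈[h=f] S))) ⋈[f=g] R) → 2

== RESULT ==
v | f | d | h | g
t | 2 | 3 | 2 | 2
t | 2 | 3 | 2 | 2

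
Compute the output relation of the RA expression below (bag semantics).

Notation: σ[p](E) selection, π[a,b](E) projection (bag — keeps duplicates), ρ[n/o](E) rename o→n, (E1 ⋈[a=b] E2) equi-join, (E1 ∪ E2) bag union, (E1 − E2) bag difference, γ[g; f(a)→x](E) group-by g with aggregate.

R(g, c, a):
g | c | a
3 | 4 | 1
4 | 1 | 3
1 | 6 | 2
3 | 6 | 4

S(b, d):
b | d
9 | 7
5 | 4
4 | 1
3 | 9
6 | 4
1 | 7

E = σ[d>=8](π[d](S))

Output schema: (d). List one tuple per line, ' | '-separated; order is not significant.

Subexpression sizes:
  S → 6
  π[d](S) → 6
  σ[d>=8](π[d](S)) → 1

== RESULT ==
d
9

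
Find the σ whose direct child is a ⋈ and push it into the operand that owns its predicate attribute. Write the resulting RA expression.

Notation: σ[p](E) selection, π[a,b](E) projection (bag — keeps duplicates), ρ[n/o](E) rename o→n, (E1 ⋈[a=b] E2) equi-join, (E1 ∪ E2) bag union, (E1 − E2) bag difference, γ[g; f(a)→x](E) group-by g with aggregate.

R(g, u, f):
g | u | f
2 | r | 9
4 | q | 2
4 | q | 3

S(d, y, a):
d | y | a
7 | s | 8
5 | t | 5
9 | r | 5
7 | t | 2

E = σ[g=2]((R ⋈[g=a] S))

σ filters on g, owned by the left side.
E' = (σ[g=2](R) ⋈[g=a] S)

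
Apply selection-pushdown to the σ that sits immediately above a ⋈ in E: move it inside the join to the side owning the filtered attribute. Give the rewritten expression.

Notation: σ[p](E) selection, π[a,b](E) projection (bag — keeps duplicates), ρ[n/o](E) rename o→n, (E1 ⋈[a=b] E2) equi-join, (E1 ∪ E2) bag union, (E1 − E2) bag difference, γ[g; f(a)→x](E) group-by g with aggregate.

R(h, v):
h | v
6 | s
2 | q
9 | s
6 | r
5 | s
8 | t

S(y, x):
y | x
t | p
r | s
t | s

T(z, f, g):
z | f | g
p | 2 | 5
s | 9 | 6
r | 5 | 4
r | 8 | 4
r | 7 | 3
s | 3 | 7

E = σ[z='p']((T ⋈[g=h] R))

σ filters on z, owned by the left side.
E' = (σ[z='p'](T) ⋈[g=h] R)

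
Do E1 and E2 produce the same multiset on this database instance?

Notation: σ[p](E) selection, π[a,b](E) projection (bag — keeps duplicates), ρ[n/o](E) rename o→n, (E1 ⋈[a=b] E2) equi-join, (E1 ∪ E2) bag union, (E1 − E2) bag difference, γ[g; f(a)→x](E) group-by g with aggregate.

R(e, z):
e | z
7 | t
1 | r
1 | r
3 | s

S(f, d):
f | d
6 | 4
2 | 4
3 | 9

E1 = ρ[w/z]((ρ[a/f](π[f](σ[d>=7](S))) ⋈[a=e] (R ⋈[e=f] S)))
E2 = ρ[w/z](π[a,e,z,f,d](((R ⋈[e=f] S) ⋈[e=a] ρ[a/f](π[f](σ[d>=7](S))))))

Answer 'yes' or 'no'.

E1 stepwise |·|:
  S → 3
  σ[d>=7](S) → 1
  π[f](σ[d>=7](S)) → 1
  ρ[a/f](π[f](σ[d>=7](S))) → 1
  R → 4
  S → 3
  (R ⋈[e=f] S) → 1
  (ρ[a/f](π[f](σ[d>=7](S))) ⋈[a=e] (R ⋈[e=f] S)) → 1
  ρ[w/z]((ρ[a/f](π[f](σ[d>=7](S))) ⋈[a=e] (R ⋈[e=f] S))) → 1
E2 stepwise |·|:
  R → 4
  S → 3
  (R ⋈[e=f] S) → 1
  S → 3
  σ[d>=7](S) → 1
  π[f](σ[d>=7](S)) → 1
  ρ[a/f](π[f](σ[d>=7](S))) → 1
  ((R ⋈[e=f] S) ⋈[e=a] ρ[a/f](π[f](σ[d>=7](S)))) → 1
  π[a,e,z,f,d](((R ⋈[e=f] S) ⋈[e=a] ρ[a/f](π[f](σ[d>=7](S))))) → 1
  ρ[w/z](π[a,e,z,f,d](((R ⋈[e=f] S) ⋈[e=a] ρ[a/f](π[f](σ[d>=7](S)))))) → 1

E1 and E2 produce the same multiset:
a | e | w | f | d
3 | 3 | s | 3 | 9

yes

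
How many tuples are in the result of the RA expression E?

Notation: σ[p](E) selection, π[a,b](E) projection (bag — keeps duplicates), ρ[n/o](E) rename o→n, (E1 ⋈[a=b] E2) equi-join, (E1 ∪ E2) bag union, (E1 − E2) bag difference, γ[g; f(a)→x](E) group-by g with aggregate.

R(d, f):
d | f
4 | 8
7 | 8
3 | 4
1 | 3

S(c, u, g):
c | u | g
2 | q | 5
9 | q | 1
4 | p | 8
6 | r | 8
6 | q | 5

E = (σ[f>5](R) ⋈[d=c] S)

Per-node cardinality:
  R → 4
  σ[f>5](R) → 2
  S → 5
  (σ[f>5](R) ⋈[d=c] S) → 1

|E| = 1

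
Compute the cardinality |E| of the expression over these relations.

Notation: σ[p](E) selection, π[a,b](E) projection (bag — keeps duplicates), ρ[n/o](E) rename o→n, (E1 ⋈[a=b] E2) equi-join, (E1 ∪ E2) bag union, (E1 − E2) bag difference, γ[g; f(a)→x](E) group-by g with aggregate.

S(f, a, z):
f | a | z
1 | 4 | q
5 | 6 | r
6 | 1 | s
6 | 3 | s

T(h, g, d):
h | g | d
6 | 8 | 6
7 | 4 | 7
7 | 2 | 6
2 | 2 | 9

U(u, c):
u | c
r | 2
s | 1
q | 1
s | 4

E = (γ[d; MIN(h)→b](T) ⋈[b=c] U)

Row counts bottom-up:
  T → 4
  γ[d; MIN(h)→b](T) → 3
  U → 4
  (γ[d; MIN(h)→b](T) ⋈[b=c] U) → 1

|E| = 1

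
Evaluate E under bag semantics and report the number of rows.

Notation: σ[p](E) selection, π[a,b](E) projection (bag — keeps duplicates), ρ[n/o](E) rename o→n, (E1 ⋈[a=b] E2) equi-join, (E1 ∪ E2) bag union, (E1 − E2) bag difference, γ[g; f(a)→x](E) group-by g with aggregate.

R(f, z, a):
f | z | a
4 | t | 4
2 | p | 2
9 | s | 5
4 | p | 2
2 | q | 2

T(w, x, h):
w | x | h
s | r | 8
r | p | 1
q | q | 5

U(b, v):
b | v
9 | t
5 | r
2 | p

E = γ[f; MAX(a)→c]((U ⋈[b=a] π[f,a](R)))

Per-node cardinality:
  U → 3
  R → 5
  π[f,a](R) → 5
  (U ⋈[b=a] π[f,a](R)) → 4
  γ[f; MAX(a)→c]((U ⋈[b=a] π[f,a](R))) → 3

|E| = 3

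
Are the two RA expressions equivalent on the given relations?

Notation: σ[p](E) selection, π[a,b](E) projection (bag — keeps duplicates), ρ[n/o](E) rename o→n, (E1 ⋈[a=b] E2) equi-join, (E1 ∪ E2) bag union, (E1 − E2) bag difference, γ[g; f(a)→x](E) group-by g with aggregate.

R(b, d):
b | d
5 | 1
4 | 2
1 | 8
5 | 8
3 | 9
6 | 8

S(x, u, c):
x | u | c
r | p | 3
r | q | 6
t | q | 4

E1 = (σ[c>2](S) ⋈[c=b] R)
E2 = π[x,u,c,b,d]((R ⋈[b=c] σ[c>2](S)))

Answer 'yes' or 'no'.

E1 per-node cardinality:
  S → 3
  σ[c>2](S) → 3
  R → 6
  (σ[c>2](S) ⋈[c=b] R) → 3
E2 per-node cardinality:
  R → 6
  S → 3
  σ[c>2](S) → 3
  (R ⋈[b=c] σ[c>2](S)) → 3
  π[x,u,c,b,d]((R ⋈[b=c] σ[c>2](S))) → 3

E1 and E2 produce the same multiset:
x | u | c | b | d
r | p | 3 | 3 | 9
r | q | 6 | 6 | 8
t | q | 4 | 4 | 2

yes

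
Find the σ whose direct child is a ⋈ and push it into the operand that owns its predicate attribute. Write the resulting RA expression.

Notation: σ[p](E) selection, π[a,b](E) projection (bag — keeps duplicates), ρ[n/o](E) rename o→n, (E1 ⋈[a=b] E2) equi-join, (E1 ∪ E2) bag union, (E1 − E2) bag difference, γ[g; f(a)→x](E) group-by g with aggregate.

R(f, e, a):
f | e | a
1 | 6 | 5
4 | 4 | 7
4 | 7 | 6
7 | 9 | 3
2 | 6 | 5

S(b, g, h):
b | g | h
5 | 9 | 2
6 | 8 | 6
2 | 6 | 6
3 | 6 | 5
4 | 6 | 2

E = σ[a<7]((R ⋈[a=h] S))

σ filters on a, owned by the left side.
E' = (σ[a<7](R) ⋈[a=h] S)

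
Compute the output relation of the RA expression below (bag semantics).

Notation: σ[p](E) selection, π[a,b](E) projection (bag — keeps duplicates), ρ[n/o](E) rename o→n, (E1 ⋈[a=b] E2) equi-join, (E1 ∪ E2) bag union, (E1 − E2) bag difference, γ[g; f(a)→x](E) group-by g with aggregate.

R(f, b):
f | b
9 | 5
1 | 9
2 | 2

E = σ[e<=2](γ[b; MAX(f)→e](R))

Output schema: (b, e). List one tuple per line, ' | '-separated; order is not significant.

Per-node cardinality:
  R → 3
  γ[b; MAX(f)→e](R) → 3
  σ[e<=2](γ[b; MAX(f)→e](R)) → 2

== RESULT ==
b | e
2 | 2
9 | 1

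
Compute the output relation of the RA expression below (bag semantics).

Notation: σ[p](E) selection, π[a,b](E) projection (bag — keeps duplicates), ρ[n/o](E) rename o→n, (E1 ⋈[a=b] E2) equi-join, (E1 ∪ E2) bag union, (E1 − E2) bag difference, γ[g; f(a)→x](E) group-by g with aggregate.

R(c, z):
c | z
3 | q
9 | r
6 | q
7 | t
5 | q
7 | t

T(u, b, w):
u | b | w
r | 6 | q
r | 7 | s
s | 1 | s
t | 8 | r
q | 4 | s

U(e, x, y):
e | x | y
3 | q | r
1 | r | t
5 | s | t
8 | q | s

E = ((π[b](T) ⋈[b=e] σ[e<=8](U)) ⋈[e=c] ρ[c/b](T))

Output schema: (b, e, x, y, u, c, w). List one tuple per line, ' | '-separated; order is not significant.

Row counts bottom-up:
  T → 5
  π[b](T) → 5
  U → 4
  σ[e<=8](U) → 4
  (π[b](T) ⋈[b=e] σ[e<=8](U)) → 2
  T → 5
  ρ[c/b](T) → 5
  ((π[b](T) ⋈[b=e] σ[e<=8](U)) ⋈[e=c] ρ[c/b](T)) → 2

== RESULT ==
b | e | x | y | u | c | w
1 | 1 | r | t | s | 1 | s
8 | 8 | q | s | t | 8 | r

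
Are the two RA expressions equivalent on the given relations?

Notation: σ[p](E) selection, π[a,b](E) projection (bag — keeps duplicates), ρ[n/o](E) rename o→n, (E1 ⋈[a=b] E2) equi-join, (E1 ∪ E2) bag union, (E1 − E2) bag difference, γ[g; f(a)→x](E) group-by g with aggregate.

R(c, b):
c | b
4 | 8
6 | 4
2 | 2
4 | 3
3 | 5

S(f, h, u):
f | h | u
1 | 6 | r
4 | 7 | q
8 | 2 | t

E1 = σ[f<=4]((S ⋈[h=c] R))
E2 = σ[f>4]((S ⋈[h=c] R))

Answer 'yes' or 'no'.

E1 per-node cardinality:
  S → 3
  R → 5
  (S ⋈[h=c] R) → 2
  σ[f<=4]((S ⋈[h=c] R)) → 1
E2 per-node cardinality:
  S → 3
  R → 5
  (S ⋈[h=c] R) → 2
  σ[f>4]((S ⋈[h=c] R)) → 1

E1 result:
f | h | u | c | b
1 | 6 | r | 6 | 4
E2 result:
f | h | u | c | b
8 | 2 | t | 2 | 2
Witness: (8, 2, 't', 2, 2) appears 0× in E1 but 1× in E2.

no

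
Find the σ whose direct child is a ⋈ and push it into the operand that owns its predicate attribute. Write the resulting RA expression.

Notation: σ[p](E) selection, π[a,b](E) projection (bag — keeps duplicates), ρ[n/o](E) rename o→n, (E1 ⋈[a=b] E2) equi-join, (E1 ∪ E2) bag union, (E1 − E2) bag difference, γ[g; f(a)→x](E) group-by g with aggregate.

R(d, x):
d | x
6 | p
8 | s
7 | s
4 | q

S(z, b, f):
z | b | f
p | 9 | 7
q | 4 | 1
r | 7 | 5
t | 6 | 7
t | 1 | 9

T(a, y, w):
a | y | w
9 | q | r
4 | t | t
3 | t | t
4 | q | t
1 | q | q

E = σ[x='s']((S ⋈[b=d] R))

σ filters on x, owned by the right side.
E' = (S ⋈[b=d] σ[x='s'](R))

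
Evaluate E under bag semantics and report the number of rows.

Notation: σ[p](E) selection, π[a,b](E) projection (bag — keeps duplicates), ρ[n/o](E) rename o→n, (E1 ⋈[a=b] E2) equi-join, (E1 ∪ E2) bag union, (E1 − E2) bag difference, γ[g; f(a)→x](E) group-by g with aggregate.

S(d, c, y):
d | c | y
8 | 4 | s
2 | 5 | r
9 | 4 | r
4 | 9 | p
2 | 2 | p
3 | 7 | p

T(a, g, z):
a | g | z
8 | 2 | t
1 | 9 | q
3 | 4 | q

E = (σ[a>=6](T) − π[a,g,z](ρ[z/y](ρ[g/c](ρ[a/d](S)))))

Subexpression sizes:
  T → 3
  σ[a>=6](T) → 1
  S → 6
  ρ[a/d](S) → 6
  ρ[g/c](ρ[a/d](S)) → 6
  ρ[z/y](ρ[g/c](ρ[a/d](S))) → 6
  π[a,g,z](ρ[z/y](ρ[g/c](ρ[a/d](S)))) → 6
  (σ[a>=6](T) − π[a,g,z](ρ[z/y](ρ[g/c](ρ[a/d](S))))) → 1

|E| = 1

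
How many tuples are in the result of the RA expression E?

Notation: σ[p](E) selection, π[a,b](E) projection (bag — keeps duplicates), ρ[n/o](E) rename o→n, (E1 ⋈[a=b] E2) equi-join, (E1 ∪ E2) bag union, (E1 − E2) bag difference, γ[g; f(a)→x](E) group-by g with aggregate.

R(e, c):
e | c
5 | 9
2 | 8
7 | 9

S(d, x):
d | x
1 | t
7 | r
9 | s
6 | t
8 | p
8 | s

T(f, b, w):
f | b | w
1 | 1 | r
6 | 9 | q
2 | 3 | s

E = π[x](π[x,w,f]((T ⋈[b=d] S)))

Stepwise |·|:
  T → 3
  S → 6
  (T ⋈[b=d] S) → 2
  π[x,w,f]((T ⋈[b=d] S)) → 2
  π[x](π[x,w,f]((T ⋈[b=d] S))) → 2

|E| = 2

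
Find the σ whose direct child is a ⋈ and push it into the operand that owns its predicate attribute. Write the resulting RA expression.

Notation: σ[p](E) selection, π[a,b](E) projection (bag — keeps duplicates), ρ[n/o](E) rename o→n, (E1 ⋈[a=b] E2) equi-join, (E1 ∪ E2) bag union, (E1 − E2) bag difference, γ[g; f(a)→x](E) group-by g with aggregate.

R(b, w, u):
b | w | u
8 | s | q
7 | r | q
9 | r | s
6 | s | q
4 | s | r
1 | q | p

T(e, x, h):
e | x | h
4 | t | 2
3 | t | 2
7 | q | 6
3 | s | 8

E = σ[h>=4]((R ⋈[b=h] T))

σ filters on h, owned by the right side.
E' = (R ⋈[b=h] σ[h>=4](T))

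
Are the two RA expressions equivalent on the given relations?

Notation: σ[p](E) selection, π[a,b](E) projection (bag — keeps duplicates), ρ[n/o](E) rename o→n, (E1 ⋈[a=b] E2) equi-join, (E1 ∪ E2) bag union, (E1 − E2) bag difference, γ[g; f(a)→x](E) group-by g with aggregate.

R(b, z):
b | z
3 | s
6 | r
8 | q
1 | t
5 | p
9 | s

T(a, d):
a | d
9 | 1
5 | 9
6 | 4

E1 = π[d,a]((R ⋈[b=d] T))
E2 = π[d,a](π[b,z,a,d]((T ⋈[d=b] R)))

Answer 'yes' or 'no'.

E1 stepwise |·|:
  R → 6
  T → 3
  (R ⋈[b=d] T) → 2
  π[d,a]((R ⋈[b=d] T)) → 2
E2 stepwise |·|:
  T → 3
  R → 6
  (T ⋈[d=b] R) → 2
  π[b,z,a,d]((T ⋈[d=b] R)) → 2
  π[d,a](π[b,z,a,d]((T ⋈[d=b] R))) → 2

E1 and E2 produce the same multiset:
d | a
1 | 9
9 | 5

yes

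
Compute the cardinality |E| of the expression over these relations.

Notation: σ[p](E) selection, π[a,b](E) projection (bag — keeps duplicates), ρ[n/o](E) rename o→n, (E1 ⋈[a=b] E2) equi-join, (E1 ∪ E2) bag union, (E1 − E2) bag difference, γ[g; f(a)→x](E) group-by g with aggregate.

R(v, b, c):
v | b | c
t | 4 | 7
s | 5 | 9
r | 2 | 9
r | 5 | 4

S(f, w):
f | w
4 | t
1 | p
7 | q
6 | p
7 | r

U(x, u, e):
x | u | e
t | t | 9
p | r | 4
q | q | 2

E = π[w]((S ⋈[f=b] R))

Per-node cardinality:
  S → 5
  R → 4
  (S ⋈[f=b] R) → 1
  π[w]((S ⋈[f=b] R)) → 1

|E| = 1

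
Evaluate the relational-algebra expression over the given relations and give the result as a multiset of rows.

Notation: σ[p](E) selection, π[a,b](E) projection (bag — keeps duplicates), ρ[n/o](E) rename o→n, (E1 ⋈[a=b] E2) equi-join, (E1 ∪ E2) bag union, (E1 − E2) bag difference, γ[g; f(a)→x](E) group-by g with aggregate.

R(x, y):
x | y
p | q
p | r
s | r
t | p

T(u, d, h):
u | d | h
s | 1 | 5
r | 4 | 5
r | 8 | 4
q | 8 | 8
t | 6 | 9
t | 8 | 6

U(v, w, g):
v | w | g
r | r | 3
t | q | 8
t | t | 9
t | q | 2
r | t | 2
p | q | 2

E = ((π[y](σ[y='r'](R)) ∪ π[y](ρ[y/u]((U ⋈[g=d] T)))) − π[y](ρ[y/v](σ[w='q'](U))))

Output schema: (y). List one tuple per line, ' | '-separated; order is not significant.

Per-node cardinality:
  R → 4
  σ[y='r'](R) → 2
  π[y](σ[y='r'](R)) → 2
  U → 6
  T → 6
  (U ⋈[g=d] T) → 3
  ρ[y/u]((U ⋈[g=d] T)) → 3
  π[y](ρ[y/u]((U ⋈[g=d] T))) → 3
  (π[y](σ[y='r'](R)) ∪ π[y](ρ[y/u]((U ⋈[g=d] T)))) → 5
  U → 6
  σ[w='q'](U) → 3
  ρ[y/v](σ[w='q'](U)) → 3
  π[y](ρ[y/v](σ[w='q'](U))) → 3
  ((π[y](σ[y='r'](R)) ∪ π[y](ρ[y/u]((U ⋈[g=d] T)))) − π[y](ρ[y/v](σ[w='q'](U)))) → 4

== RESULT ==
y
q
r
r
r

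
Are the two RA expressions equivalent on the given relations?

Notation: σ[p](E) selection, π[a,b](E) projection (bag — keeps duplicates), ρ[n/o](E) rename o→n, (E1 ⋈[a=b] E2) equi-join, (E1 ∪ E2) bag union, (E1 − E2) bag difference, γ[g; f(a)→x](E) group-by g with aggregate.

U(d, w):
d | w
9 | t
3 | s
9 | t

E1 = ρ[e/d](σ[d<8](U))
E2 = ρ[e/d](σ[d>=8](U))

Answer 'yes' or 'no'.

E1 stepwise |·|:
  U → 3
  σ[d<8](U) → 1
  ρ[e/d](σ[d<8](U)) → 1
E2 stepwise |·|:
  U → 3
  σ[d>=8](U) → 2
  ρ[e/d](σ[d>=8](U)) → 2

E1 result:
e | w
3 | s
E2 result:
e | w
9 | t
9 | t
Witness: (9, 't') appears 0× in E1 but 2× in E2.

no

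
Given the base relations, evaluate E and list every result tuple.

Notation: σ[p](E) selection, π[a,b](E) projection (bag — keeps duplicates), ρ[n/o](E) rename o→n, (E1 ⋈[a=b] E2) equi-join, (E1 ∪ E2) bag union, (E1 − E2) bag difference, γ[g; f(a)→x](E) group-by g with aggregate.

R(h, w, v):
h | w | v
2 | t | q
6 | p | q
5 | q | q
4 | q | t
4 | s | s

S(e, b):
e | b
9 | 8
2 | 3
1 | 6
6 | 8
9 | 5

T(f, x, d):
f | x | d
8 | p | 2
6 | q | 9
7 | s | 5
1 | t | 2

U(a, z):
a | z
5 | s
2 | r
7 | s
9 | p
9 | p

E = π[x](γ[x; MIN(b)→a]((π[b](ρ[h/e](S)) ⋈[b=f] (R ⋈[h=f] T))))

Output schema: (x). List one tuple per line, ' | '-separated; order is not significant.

Stepwise |·|:
  S → 5
  ρ[h/e](S) → 5
  π[b](ρ[h/e](S)) → 5
  R → 5
  T → 4
  (R ⋈[h=f] T) → 1
  (π[b](ρ[h/e](S)) ⋈[b=f] (R ⋈[h=f] T)) → 1
  γ[x; MIN(b)→a]((π[b](ρ[h/e](S)) ⋈[b=f] (R ⋈[h=f] T))) → 1
  π[x](γ[x; MIN(b)→a]((π[b](ρ[h/e](S)) ⋈[b=f] (R ⋈[h=f] T)))) → 1

== RESULT ==
x
q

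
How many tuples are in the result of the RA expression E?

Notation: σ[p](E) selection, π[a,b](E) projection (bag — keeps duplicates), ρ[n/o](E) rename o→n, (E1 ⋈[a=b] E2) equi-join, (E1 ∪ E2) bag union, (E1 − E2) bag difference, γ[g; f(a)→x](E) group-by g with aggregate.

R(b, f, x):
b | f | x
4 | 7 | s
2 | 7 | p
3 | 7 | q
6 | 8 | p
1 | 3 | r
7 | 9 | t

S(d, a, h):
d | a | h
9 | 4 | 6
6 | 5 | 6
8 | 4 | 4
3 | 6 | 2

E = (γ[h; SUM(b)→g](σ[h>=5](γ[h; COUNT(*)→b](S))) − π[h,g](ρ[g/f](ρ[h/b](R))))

Stepwise |·|:
  S → 4
  γ[h; COUNT(*)→b](S) → 3
  σ[h>=5](γ[h; COUNT(*)→b](S)) → 1
  γ[h; SUM(b)→g](σ[h>=5](γ[h; COUNT(*)→b](S))) → 1
  R → 6
  ρ[h/b](R) → 6
  ρ[g/f](ρ[h/b](R)) → 6
  π[h,g](ρ[g/f](ρ[h/b](R))) → 6
  (γ[h; SUM(b)→g](σ[h>=5](γ[h; COUNT(*)→b](S))) − π[h,g](ρ[g/f](ρ[h/b](R)))) → 1

|E| = 1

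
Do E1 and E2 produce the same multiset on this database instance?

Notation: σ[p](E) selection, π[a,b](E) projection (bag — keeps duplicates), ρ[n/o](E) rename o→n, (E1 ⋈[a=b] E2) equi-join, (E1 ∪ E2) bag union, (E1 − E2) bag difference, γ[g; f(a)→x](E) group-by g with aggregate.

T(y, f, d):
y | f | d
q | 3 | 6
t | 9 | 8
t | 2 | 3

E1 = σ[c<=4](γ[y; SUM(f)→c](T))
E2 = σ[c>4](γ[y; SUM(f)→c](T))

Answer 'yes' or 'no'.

E1 subexpression sizes:
  T → 3
  γ[y; SUM(f)→c](T) → 2
  σ[c<=4](γ[y; SUM(f)→c](T)) → 1
E2 subexpression sizes:
  T → 3
  γ[y; SUM(f)→c](T) → 2
  σ[c>4](γ[y; SUM(f)→c](T)) → 1

E1 result:
y | c
q | 3
E2 result:
y | c
t | 11
Witness: ('q', 3) appears 1× in E1 but 0× in E2.

no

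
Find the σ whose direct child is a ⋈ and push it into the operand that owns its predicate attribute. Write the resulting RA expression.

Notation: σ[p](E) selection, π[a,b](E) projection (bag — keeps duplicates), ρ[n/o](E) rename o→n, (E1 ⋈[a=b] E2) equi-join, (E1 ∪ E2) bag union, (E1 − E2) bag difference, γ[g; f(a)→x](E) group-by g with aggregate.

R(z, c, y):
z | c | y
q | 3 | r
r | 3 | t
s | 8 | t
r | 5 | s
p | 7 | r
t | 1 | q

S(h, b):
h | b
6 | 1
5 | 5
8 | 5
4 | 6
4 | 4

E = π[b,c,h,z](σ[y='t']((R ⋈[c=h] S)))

σ filters on y, owned by the left side.
E' = π[b,c,h,z]((σ[y='t'](R) ⋈[c=h] S))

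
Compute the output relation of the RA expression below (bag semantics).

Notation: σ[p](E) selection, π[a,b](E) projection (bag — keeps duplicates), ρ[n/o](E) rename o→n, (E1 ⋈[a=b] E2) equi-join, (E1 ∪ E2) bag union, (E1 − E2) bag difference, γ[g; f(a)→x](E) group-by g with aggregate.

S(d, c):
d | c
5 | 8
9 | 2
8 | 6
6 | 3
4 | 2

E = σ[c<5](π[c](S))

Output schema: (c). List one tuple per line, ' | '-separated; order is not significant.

Per-node cardinality:
  S → 5
  π[c](S) → 5
  σ[c<5](π[c](S)) → 3

== RESULT ==
c
2
2
3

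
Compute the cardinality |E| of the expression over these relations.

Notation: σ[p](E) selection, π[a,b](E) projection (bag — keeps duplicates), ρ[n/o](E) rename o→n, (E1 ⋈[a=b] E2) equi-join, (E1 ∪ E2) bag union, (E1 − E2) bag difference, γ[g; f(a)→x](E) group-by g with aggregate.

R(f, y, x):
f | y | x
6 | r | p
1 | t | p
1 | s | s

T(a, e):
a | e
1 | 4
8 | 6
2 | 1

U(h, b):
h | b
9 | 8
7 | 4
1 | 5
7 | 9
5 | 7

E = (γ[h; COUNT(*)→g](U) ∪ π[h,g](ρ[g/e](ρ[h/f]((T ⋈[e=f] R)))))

Stepwise |·|:
  U → 5
  γ[h; COUNT(*)→g](U) → 4
  T → 3
  R → 3
  (T ⋈[e=f] R) → 3
  ρ[h/f]((T ⋈[e=f] R)) → 3
  ρ[g/e](ρ[h/f]((T ⋈[e=f] R))) → 3
  π[h,g](ρ[g/e](ρ[h/f]((T ⋈[e=f] R)))) → 3
  (γ[h; COUNT(*)→g](U) ∪ π[h,g](ρ[g/e](ρ[h/f]((T ⋈[e=f] R))))) → 7

|E| = 7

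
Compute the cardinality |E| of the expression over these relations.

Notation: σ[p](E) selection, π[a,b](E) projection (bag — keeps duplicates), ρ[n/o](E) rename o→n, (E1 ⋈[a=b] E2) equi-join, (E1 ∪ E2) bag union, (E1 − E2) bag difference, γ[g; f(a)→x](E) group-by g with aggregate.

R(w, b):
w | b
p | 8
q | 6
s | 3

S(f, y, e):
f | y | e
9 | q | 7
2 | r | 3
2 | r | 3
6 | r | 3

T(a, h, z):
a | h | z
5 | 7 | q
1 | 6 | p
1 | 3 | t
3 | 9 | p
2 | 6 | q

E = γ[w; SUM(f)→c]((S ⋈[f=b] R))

Subexpression sizes:
  S → 4
  R → 3
  (S ⋈[f=b] R) → 1
  γ[w; SUM(f)→c]((S ⋈[f=b] R)) → 1

|E| = 1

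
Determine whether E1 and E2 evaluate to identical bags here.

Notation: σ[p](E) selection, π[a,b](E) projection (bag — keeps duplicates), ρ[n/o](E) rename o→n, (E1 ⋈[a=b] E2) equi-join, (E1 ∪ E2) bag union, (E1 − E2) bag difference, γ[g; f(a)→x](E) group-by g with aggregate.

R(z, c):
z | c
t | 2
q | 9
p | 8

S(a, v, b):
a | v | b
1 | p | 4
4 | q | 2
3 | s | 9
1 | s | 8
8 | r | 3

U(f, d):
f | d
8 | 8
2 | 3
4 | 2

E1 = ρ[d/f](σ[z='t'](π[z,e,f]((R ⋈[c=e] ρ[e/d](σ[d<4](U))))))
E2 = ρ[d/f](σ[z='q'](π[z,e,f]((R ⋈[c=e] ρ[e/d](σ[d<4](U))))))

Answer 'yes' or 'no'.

E1 subexpression sizes:
  R → 3
  U → 3
  σ[d<4](U) → 2
  ρ[e/d](σ[d<4](U)) → 2
  (R ⋈[c=e] ρ[e/d](σ[d<4](U))) → 1
  π[z,e,f]((R ⋈[c=e] ρ[e/d](σ[d<4](U)))) → 1
  σ[z='t'](π[z,e,f]((R ⋈[c=e] ρ[e/d](σ[d<4](U))))) → 1
  ρ[d/f](σ[z='t'](π[z,e,f]((R ⋈[c=e] ρ[e/d](σ[d<4](U)))))) → 1
E2 subexpression sizes:
  R → 3
  U → 3
  σ[d<4](U) → 2
  ρ[e/d](σ[d<4](U)) → 2
  (R ⋈[c=e] ρ[e/d](σ[d<4](U))) → 1
  π[z,e,f]((R ⋈[c=e] ρ[e/d](σ[d<4](U)))) → 1
  σ[z='q'](π[z,e,f]((R ⋈[c=e] ρ[e/d](σ[d<4](U))))) → 0
  ρ[d/f](σ[z='q'](π[z,e,f]((R ⋈[c=e] ρ[e/d](σ[d<4](U)))))) → 0

E1 result:
z | e | d
t | 2 | 4
E2 result:
z | e | d
(0 rows)
Witness: ('t', 2, 4) appears 1× in E1 but 0× in E2.

no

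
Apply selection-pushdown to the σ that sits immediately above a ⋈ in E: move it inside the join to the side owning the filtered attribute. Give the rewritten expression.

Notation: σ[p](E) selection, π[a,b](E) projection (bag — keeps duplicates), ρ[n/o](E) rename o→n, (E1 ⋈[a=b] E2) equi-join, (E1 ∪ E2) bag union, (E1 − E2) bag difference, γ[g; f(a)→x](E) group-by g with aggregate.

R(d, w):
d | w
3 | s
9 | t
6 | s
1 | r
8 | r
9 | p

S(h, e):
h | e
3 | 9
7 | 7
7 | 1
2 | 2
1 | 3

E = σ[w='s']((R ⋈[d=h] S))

σ filters on w, owned by the left side.
E' = (σ[w='s'](R) ⋈[d=h] S)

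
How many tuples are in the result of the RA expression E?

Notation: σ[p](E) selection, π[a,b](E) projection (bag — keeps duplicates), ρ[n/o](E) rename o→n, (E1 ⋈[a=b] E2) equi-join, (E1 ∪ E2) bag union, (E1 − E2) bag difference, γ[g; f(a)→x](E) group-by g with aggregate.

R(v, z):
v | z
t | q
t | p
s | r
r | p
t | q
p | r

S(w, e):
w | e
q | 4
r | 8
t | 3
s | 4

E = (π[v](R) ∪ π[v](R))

Subexpression sizes:
  R → 6
  π[v](R) → 6
  R → 6
  π[v](R) → 6
  (π[v](R) ∪ π[v](R)) → 12

|E| = 12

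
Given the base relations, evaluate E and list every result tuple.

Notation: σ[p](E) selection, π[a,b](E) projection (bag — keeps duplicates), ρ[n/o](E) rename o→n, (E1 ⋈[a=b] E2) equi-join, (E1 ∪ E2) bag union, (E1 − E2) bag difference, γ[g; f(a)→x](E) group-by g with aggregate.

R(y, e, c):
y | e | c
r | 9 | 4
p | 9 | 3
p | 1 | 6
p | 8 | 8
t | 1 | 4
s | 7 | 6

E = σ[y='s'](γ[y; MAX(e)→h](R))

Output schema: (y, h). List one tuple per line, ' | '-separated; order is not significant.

Subexpression sizes:
  R → 6
  γ[y; MAX(e)→h](R) → 4
  σ[y='s'](γ[y; MAX(e)→h](R)) → 1

== RESULT ==
y | h
s | 7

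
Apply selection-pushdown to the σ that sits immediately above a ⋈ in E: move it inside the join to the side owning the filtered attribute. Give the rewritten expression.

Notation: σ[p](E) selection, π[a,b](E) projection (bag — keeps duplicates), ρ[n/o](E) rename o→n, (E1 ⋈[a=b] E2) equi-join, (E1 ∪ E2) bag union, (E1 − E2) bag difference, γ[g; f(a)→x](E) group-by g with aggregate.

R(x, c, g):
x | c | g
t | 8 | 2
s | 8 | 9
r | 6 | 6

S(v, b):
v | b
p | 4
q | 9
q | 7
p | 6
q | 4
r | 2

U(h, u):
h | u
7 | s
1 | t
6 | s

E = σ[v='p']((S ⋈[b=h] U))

σ filters on v, owned by the left side.
E' = (σ[v='p'](S) ⋈[b=h] U)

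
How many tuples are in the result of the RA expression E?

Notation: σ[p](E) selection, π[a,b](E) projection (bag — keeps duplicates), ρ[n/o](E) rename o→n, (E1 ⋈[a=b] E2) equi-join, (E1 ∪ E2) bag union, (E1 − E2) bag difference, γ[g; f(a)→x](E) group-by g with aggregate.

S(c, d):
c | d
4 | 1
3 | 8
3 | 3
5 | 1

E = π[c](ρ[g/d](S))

Subexpression sizes:
  S → 4
  ρ[g/d](S) → 4
  π[c](ρ[g/d](S)) → 4

|E| = 4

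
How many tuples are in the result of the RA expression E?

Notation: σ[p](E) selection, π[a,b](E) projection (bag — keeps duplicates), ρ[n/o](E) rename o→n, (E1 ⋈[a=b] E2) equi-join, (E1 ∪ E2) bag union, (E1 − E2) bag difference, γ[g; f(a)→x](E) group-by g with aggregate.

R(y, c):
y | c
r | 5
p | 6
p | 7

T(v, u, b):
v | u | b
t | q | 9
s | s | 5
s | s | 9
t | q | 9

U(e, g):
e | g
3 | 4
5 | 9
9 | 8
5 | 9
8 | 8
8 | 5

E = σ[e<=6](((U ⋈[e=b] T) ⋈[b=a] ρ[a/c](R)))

Subexpression sizes:
  U → 6
  T → 4
  (U ⋈[e=b] T) → 5
  R → 3
  ρ[a/c](R) → 3
  ((U ⋈[e=b] T) ⋈[b=a] ρ[a/c](R)) → 2
  σ[e<=6](((U ⋈[e=b] T) ⋈[b=a] ρ[a/c](R))) → 2

|E| = 2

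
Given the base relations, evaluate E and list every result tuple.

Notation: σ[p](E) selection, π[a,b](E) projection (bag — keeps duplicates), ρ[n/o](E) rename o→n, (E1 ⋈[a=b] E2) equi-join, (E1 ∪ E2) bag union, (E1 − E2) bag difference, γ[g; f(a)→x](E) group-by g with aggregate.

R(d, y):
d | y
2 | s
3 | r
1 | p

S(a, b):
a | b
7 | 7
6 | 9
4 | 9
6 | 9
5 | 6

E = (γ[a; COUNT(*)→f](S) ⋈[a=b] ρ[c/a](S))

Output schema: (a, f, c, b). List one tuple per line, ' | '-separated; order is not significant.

Stepwise |·|:
  S → 5
  γ[a; COUNT(*)→f](S) → 4
  S → 5
  ρ[c/a](S) → 5
  (γ[a; COUNT(*)→f](S) ⋈[a=b] ρ[c/a](S)) → 2

== RESULT ==
a | f | c | b
6 | 2 | 5 | 6
7 | 1 | 7 | 7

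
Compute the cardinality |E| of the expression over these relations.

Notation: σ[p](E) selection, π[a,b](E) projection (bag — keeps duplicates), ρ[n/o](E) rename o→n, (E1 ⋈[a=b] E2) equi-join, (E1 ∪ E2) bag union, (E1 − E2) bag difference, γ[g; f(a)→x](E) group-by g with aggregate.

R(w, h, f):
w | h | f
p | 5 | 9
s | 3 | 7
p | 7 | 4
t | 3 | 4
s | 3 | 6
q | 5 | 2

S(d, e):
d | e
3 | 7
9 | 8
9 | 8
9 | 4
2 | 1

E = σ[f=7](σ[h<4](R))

Stepwise |·|:
  R → 6
  σ[h<4](R) → 3
  σ[f=7](σ[h<4](R)) → 1

|E| = 1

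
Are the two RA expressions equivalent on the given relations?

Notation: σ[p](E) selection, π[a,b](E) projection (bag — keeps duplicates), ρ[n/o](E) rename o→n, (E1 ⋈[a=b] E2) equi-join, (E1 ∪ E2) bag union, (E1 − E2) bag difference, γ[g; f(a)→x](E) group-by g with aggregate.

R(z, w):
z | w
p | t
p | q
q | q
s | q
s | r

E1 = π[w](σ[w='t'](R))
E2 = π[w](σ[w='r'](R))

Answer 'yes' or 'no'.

E1 per-node cardinality:
  R → 5
  σ[w='t'](R) → 1
  π[w](σ[w='t'](R)) → 1
E2 per-node cardinality:
  R → 5
  σ[w='r'](R) → 1
  π[w](σ[w='r'](R)) → 1

E1 result:
w
t
E2 result:
w
r
Witness: ('t',) appears 1× in E1 but 0× in E2.

no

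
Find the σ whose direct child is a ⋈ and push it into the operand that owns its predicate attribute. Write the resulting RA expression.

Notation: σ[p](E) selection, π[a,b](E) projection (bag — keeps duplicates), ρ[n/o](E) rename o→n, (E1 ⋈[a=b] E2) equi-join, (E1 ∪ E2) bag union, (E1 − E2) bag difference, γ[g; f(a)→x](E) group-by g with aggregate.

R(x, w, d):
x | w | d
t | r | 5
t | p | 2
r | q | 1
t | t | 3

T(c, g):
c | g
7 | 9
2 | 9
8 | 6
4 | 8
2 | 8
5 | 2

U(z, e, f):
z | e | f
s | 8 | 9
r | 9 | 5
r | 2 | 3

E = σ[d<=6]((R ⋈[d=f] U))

σ filters on d, owned by the left side.
E' = (σ[d<=6](R) ⋈[d=f] U)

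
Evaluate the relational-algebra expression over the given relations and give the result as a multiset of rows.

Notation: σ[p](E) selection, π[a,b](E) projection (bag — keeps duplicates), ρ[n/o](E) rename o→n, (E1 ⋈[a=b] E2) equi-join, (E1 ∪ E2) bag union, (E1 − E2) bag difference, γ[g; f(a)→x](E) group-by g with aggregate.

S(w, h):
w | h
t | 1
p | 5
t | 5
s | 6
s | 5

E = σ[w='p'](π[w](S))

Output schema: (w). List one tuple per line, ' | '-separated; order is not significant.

Subexpression sizes:
  S → 5
  π[w](S) → 5
  σ[w='p'](π[w](S)) → 1

== RESULT ==
w
p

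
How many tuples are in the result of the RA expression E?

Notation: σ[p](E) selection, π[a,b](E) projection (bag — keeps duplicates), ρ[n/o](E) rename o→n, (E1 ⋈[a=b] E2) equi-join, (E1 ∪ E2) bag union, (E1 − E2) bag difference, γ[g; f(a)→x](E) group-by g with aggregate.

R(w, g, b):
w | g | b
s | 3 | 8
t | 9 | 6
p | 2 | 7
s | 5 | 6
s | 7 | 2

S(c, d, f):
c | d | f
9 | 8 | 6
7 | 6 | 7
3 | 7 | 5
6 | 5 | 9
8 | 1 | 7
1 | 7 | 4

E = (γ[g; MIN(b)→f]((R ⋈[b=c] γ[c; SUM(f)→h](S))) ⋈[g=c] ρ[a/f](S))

Row counts bottom-up:
  R → 5
  S → 6
  γ[c; SUM(f)→h](S) → 6
  (R ⋈[b=c] γ[c; SUM(f)→h](S)) → 4
  γ[g; MIN(b)→f]((R ⋈[b=c] γ[c; SUM(f)→h](S))) → 4
  S → 6
  ρ[a/f](S) → 6
  (γ[g; MIN(b)→f]((R ⋈[b=c] γ[c; SUM(f)→h](S))) ⋈[g=c] ρ[a/f](S)) → 2

|E| = 2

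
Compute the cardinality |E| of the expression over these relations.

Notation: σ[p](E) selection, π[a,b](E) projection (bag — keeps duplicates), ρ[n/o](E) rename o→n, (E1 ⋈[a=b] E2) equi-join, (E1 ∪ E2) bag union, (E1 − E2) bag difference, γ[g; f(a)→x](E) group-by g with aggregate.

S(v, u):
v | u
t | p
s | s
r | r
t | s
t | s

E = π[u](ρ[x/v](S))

Stepwise |·|:
  S → 5
  ρ[x/v](S) → 5
  π[u](ρ[x/v](S)) → 5

|E| = 5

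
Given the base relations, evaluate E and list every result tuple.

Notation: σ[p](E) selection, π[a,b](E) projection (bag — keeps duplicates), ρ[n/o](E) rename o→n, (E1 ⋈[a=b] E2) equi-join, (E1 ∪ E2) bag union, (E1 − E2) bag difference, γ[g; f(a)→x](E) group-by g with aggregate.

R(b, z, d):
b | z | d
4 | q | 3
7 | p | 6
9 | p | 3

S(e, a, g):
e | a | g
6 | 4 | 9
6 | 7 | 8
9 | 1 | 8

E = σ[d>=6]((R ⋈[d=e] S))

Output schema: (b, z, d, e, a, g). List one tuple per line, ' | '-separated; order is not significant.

Stepwise |·|:
  R → 3
  S → 3
  (R ⋈[d=e] S) → 2
  σ[d>=6]((R ⋈[d=e] S)) → 2

== RESULT ==
b | z | d | e | a | g
7 | p | 6 | 6 | 4 | 9
7 | p | 6 | 6 | 7 | 8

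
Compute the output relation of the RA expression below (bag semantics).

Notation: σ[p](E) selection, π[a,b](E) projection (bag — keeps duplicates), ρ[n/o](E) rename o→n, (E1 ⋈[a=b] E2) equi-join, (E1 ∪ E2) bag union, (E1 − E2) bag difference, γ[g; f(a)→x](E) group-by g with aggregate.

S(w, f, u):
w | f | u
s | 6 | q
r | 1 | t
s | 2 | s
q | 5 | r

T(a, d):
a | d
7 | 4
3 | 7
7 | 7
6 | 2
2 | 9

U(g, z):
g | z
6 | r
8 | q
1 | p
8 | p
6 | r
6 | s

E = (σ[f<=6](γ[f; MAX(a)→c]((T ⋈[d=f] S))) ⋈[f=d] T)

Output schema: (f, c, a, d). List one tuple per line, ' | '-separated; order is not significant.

Subexpression sizes:
  T → 5
  S → 4
  (T ⋈[d=f] S) → 1
  γ[f; MAX(a)→c]((T ⋈[d=f] S)) → 1
  σ[f<=6](γ[f; MAX(a)→c]((T ⋈[d=f] S))) → 1
  T → 5
  (σ[f<=6](γ[f; MAX(a)→c]((T ⋈[d=f] S))) ⋈[f=d] T) → 1

== RESULT ==
f | c | a | d
2 | 6 | 6 | 2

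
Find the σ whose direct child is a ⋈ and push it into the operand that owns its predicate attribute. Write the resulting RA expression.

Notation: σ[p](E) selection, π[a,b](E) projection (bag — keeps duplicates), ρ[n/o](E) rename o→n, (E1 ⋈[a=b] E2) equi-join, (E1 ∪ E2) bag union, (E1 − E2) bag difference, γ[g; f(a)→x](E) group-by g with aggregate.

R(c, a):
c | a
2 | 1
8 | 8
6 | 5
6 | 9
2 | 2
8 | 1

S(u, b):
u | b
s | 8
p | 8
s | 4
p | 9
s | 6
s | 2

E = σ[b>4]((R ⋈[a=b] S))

σ filters on b, owned by the right side.
E' = (R ⋈[a=b] σ[b>4](S))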